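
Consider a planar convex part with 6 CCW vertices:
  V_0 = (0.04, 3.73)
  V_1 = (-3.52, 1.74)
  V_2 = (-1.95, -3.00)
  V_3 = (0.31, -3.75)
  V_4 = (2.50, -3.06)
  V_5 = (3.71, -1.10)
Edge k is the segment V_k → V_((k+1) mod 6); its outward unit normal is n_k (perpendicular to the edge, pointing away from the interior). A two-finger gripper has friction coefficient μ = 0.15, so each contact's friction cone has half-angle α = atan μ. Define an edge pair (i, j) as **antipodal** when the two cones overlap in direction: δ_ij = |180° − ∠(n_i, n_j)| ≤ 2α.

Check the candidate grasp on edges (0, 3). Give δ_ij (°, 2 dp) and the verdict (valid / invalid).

δ = 11.72°, valid

α = atan 0.15 = 8.53°;  2α = 17.06°
edge 0: e_0 = (-3.56, -1.99);  n_0 = (-0.4879, +0.8729)
edge 3: e_3 = (+2.19, +0.69);  n_3 = (+0.3005, -0.9538)
∠(n_0, n_3) = 168.28°
δ = |180° − 168.28°| = 11.72°
11.72° ≤ 2α = 17.06°  →  valid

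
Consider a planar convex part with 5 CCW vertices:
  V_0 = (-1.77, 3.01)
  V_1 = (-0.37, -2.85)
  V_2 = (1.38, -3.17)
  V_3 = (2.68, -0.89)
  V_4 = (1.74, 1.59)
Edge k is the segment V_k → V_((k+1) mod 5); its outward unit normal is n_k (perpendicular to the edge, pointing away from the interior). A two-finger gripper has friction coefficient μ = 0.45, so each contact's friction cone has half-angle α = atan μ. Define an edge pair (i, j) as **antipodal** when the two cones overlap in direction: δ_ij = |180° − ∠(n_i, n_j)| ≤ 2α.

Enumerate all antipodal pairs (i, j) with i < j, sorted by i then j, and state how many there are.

count = 3; pairs: (0,2), (0,3), (1,4)

α = atan 0.45 = 24.23°;  2α = 48.46°
n_0 = (-0.9726, -0.2324)
n_1 = (-0.1799, -0.9837)
n_2 = (+0.8687, -0.4953)
n_3 = (+0.9351, +0.3544)
n_4 = (+0.3750, +0.9270)
  (0,1): δ = 113.80°  ·
  (0,2): δ = 43.13°  ✓
  (0,3): δ = 7.32°  ✓
  (0,4): δ = 54.54°  ·
  (1,2): δ = 109.33°  ·
  (1,3): δ = 58.88°  ·
  (1,4): δ = 11.66°  ✓
  (2,3): δ = 129.55°  ·
  (2,4): δ = 82.34°  ·
  (3,4): δ = 132.78°  ·
antipodal pairs: 3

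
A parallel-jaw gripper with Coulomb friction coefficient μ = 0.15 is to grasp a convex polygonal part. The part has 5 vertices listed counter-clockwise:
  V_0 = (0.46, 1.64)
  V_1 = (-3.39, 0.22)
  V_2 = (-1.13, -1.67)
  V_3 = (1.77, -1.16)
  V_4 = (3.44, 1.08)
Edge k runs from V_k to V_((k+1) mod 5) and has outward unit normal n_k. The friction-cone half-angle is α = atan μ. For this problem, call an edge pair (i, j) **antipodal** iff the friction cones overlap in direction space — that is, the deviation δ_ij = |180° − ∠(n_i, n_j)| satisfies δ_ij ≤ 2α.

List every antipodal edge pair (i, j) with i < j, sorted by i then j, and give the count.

count = 1; pairs: (0,2)

α = atan 0.15 = 8.53°;  2α = 17.06°
n_0 = (-0.3460, +0.9382)
n_1 = (-0.6415, -0.7671)
n_2 = (+0.1732, -0.9849)
n_3 = (+0.8017, -0.5977)
n_4 = (+0.1847, +0.9828)
  (0,1): δ = 60.15°  ·
  (0,2): δ = 10.27°  ✓
  (0,3): δ = 33.05°  ·
  (0,4): δ = 149.11°  ·
  (1,2): δ = 130.12°  ·
  (1,3): δ = 86.80°  ·
  (1,4): δ = 29.26°  ·
  (2,3): δ = 136.68°  ·
  (2,4): δ = 20.62°  ·
  (3,4): δ = 63.94°  ·
antipodal pairs: 1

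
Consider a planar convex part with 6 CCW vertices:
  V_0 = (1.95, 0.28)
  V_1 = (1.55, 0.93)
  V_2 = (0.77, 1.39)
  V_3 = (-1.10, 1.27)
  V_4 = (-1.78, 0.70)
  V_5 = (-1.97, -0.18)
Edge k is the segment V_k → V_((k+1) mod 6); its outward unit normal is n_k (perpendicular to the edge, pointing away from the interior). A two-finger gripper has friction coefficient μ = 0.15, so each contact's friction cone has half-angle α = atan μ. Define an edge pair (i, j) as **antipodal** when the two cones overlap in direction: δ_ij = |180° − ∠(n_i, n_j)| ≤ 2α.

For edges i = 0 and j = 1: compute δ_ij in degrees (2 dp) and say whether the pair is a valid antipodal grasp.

δ = 152.14°, invalid

α = atan 0.15 = 8.53°;  2α = 17.06°
edge 0: e_0 = (-0.40, +0.65);  n_0 = (+0.8517, +0.5241)
edge 1: e_1 = (-0.78, +0.46);  n_1 = (+0.5080, +0.8614)
∠(n_0, n_1) = 27.86°
δ = |180° − 27.86°| = 152.14°
152.14° > 2α = 17.06°  →  invalid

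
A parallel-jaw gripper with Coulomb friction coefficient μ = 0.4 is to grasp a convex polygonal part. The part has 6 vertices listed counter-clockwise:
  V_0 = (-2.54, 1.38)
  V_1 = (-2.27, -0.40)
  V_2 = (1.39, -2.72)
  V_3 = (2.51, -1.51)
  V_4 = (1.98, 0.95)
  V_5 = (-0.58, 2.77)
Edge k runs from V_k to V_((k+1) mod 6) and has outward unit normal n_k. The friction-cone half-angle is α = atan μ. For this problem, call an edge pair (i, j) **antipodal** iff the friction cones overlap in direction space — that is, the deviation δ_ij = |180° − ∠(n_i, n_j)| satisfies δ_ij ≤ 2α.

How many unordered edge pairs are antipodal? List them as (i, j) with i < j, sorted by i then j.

α = atan 0.4 = 21.80°;  2α = 43.60°
n_0 = (-0.9887, -0.1500)
n_1 = (-0.5354, -0.8446)
n_2 = (+0.7339, -0.6793)
n_3 = (+0.9776, +0.2106)
n_4 = (+0.5794, +0.8150)
n_5 = (-0.5785, +0.8157)
  (0,1): δ = 130.99°  ·
  (0,2): δ = 51.41°  ·
  (0,3): δ = 3.53°  ✓
  (0,4): δ = 45.96°  ·
  (0,5): δ = 116.72°  ·
  (1,2): δ = 100.42°  ·
  (1,3): δ = 45.47°  ·
  (1,4): δ = 3.04°  ✓
  (1,5): δ = 67.71°  ·
  (2,3): δ = 125.05°  ·
  (2,4): δ = 82.62°  ·
  (2,5): δ = 11.87°  ✓
  (3,4): δ = 137.57°  ·
  (3,5): δ = 66.81°  ·
  (4,5): δ = 109.25°  ·
antipodal pairs: 3

count = 3; pairs: (0,3), (1,4), (2,5)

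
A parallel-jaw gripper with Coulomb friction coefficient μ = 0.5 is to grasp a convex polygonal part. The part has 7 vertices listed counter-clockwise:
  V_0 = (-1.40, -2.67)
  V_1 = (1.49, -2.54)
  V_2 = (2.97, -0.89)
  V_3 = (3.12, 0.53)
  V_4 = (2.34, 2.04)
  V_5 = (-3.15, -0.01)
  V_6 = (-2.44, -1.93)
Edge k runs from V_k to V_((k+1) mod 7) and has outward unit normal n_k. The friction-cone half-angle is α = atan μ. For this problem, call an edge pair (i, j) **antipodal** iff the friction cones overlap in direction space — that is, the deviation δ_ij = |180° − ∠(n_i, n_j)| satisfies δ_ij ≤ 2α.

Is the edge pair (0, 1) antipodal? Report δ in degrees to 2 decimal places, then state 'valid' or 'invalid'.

α = atan 0.5 = 26.57°;  2α = 53.13°
edge 0: e_0 = (+2.89, +0.13);  n_0 = (+0.0449, -0.9990)
edge 1: e_1 = (+1.48, +1.65);  n_1 = (+0.7444, -0.6677)
∠(n_0, n_1) = 45.53°
δ = |180° − 45.53°| = 134.47°
134.47° > 2α = 53.13°  →  invalid

δ = 134.47°, invalid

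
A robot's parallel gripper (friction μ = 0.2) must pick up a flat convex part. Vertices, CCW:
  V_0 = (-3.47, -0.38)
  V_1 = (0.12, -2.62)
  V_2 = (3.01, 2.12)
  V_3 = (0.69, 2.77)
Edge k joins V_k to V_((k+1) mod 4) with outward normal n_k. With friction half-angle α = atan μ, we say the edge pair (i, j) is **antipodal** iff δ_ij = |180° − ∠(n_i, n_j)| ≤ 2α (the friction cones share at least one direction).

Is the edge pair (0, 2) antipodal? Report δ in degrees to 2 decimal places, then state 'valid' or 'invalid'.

δ = 16.31°, valid

α = atan 0.2 = 11.31°;  2α = 22.62°
edge 0: e_0 = (+3.59, -2.24);  n_0 = (-0.5294, -0.8484)
edge 2: e_2 = (-2.32, +0.65);  n_2 = (+0.2698, +0.9629)
∠(n_0, n_2) = 163.69°
δ = |180° − 163.69°| = 16.31°
16.31° ≤ 2α = 22.62°  →  valid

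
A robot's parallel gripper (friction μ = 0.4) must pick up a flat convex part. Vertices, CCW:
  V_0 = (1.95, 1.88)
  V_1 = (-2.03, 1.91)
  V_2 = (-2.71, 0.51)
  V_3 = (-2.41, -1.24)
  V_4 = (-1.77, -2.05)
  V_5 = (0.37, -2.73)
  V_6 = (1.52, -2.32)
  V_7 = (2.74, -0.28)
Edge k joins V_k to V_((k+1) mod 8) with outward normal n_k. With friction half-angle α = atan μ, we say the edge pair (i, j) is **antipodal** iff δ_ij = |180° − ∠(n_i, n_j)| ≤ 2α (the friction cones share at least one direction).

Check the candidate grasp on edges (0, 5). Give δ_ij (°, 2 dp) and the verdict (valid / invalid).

α = atan 0.4 = 21.80°;  2α = 43.60°
edge 0: e_0 = (-3.98, +0.03);  n_0 = (+0.0075, +1.0000)
edge 5: e_5 = (+1.15, +0.41);  n_5 = (+0.3358, -0.9419)
∠(n_0, n_5) = 159.95°
δ = |180° − 159.95°| = 20.05°
20.05° ≤ 2α = 43.60°  →  valid

δ = 20.05°, valid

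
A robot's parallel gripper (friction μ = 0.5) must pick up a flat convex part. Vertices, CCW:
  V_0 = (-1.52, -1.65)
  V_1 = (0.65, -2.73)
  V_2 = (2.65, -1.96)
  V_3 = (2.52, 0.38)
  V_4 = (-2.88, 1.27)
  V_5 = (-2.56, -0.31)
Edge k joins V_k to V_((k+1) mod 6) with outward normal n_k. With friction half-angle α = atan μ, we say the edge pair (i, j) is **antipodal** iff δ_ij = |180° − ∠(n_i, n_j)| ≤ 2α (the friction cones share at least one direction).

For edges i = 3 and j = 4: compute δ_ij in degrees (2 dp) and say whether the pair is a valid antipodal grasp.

δ = 69.19°, invalid

α = atan 0.5 = 26.57°;  2α = 53.13°
edge 3: e_3 = (-5.40, +0.89);  n_3 = (+0.1626, +0.9867)
edge 4: e_4 = (+0.32, -1.58);  n_4 = (-0.9801, -0.1985)
∠(n_3, n_4) = 110.81°
δ = |180° − 110.81°| = 69.19°
69.19° > 2α = 53.13°  →  invalid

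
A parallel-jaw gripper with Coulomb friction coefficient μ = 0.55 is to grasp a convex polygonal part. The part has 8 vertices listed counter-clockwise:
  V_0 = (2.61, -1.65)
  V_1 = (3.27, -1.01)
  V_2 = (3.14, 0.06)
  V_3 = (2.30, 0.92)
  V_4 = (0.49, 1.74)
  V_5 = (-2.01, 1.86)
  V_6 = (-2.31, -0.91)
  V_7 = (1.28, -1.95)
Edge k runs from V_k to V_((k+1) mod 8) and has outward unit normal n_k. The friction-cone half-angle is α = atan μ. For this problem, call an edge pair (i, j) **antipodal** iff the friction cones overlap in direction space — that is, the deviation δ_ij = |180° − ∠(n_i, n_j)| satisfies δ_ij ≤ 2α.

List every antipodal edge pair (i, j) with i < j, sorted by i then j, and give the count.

α = atan 0.55 = 28.81°;  2α = 57.62°
n_0 = (+0.6961, -0.7179)
n_1 = (+0.9927, +0.1206)
n_2 = (+0.7154, +0.6987)
n_3 = (+0.4127, +0.9109)
n_4 = (+0.0479, +0.9988)
n_5 = (-0.9942, +0.1077)
n_6 = (-0.2783, -0.9605)
n_7 = (+0.2200, -0.9755)
  (0,1): δ = 127.19°  ·
  (0,2): δ = 89.79°  ·
  (0,3): δ = 68.49°  ·
  (0,4): δ = 46.87°  ✓
  (0,5): δ = 39.70°  ✓
  (0,6): δ = 119.73°  ·
  (0,7): δ = 148.59°  ·
  (1,2): δ = 142.60°  ·
  (1,3): δ = 121.30°  ·
  (1,4): δ = 99.68°  ·
  (1,5): δ = 13.11°  ✓
  (1,6): δ = 66.92°  ·
  (1,7): δ = 95.78°  ·
  (2,3): δ = 158.70°  ·
  (2,4): δ = 137.07°  ·
  (2,5): δ = 50.51°  ✓
  (2,6): δ = 29.52°  ✓
  (2,7): δ = 58.39°  ·
  (3,4): δ = 158.38°  ·
  (3,5): δ = 71.81°  ·
  (3,6): δ = 8.22°  ✓
  (3,7): δ = 37.08°  ✓
  (4,5): δ = 93.43°  ·
  (4,6): δ = 13.41°  ✓
  (4,7): δ = 15.46°  ✓
  (5,6): δ = 99.97°  ·
  (5,7): δ = 71.11°  ·
  (6,7): δ = 151.13°  ·
antipodal pairs: 9

count = 9; pairs: (0,4), (0,5), (1,5), (2,5), (2,6), (3,6), (3,7), (4,6), (4,7)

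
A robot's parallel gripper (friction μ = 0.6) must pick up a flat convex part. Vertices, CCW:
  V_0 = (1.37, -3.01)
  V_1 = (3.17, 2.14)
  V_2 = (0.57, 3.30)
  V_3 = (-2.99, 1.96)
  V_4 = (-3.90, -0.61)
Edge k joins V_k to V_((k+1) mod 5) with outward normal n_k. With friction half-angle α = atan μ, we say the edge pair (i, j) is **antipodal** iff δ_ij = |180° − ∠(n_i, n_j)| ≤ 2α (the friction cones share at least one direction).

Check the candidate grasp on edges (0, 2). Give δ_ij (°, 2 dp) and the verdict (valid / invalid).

α = atan 0.6 = 30.96°;  2α = 61.93°
edge 0: e_0 = (+1.80, +5.15);  n_0 = (+0.9440, -0.3299)
edge 2: e_2 = (-3.56, -1.34);  n_2 = (-0.3523, +0.9359)
∠(n_0, n_2) = 129.89°
δ = |180° − 129.89°| = 50.11°
50.11° ≤ 2α = 61.93°  →  valid

δ = 50.11°, valid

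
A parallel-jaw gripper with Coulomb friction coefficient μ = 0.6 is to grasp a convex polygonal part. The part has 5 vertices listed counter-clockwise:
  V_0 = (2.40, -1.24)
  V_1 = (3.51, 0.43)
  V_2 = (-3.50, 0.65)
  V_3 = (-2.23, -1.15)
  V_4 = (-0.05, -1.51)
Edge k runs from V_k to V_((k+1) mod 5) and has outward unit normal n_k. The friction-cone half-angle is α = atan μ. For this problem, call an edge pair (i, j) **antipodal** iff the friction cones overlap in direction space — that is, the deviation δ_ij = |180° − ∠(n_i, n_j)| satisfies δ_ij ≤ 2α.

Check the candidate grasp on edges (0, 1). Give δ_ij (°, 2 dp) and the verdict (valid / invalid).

α = atan 0.6 = 30.96°;  2α = 61.93°
edge 0: e_0 = (+1.11, +1.67);  n_0 = (+0.8328, -0.5535)
edge 1: e_1 = (-7.01, +0.22);  n_1 = (+0.0314, +0.9995)
∠(n_0, n_1) = 121.81°
δ = |180° − 121.81°| = 58.19°
58.19° ≤ 2α = 61.93°  →  valid

δ = 58.19°, valid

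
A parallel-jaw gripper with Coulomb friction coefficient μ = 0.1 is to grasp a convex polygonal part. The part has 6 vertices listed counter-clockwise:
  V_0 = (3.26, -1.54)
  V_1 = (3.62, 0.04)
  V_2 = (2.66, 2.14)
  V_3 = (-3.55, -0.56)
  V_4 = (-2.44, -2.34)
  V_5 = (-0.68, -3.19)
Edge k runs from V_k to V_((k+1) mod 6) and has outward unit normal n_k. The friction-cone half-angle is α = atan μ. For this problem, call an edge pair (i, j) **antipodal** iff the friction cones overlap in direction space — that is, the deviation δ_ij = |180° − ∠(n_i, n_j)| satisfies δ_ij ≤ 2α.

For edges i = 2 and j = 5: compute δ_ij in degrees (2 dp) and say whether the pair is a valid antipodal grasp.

δ = 0.78°, valid

α = atan 0.1 = 5.71°;  2α = 11.42°
edge 2: e_2 = (-6.21, -2.70);  n_2 = (-0.3987, +0.9171)
edge 5: e_5 = (+3.94, +1.65);  n_5 = (+0.3863, -0.9224)
∠(n_2, n_5) = 179.22°
δ = |180° − 179.22°| = 0.78°
0.78° ≤ 2α = 11.42°  →  valid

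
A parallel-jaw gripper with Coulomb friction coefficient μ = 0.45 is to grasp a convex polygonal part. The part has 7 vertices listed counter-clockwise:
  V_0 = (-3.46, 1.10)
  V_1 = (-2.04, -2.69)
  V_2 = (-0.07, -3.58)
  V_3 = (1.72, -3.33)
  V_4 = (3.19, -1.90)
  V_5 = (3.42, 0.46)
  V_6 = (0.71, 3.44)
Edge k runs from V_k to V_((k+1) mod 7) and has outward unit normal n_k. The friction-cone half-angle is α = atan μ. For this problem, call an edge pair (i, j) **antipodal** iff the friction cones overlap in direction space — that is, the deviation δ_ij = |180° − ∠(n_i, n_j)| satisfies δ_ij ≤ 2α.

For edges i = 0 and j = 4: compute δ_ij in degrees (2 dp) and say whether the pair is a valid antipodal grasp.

α = atan 0.45 = 24.23°;  2α = 48.46°
edge 0: e_0 = (+1.42, -3.79);  n_0 = (-0.9364, -0.3509)
edge 4: e_4 = (+0.23, +2.36);  n_4 = (+0.9953, -0.0970)
∠(n_0, n_4) = 153.89°
δ = |180° − 153.89°| = 26.11°
26.11° ≤ 2α = 48.46°  →  valid

δ = 26.11°, valid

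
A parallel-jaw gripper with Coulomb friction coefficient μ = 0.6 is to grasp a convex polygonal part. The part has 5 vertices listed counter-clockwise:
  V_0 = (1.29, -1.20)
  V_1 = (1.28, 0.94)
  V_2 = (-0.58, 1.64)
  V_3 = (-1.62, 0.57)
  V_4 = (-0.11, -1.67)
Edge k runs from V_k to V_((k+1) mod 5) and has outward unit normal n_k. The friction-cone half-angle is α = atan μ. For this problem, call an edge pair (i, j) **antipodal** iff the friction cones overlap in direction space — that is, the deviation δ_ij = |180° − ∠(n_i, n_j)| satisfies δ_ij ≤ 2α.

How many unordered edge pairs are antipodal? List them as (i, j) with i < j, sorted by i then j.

α = atan 0.6 = 30.96°;  2α = 61.93°
n_0 = (+1.0000, +0.0047)
n_1 = (+0.3522, +0.9359)
n_2 = (-0.7171, +0.6970)
n_3 = (-0.8292, -0.5590)
n_4 = (+0.3183, -0.9480)
  (0,1): δ = 110.89°  ·
  (0,2): δ = 44.45°  ✓
  (0,3): δ = 33.72°  ✓
  (0,4): δ = 108.29°  ·
  (1,2): δ = 113.56°  ·
  (1,3): δ = 35.39°  ✓
  (1,4): δ = 39.18°  ✓
  (2,3): δ = 101.83°  ·
  (2,4): δ = 27.26°  ✓
  (3,4): δ = 105.43°  ·
antipodal pairs: 5

count = 5; pairs: (0,2), (0,3), (1,3), (1,4), (2,4)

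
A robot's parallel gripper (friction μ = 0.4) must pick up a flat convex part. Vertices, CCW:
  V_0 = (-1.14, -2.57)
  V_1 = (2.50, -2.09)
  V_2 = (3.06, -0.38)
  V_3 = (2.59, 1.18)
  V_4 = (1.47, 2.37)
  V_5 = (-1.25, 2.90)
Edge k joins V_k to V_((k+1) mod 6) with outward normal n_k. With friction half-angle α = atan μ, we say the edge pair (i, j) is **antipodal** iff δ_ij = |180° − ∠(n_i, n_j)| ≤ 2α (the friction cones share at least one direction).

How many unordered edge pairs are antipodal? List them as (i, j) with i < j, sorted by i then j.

count = 4; pairs: (0,4), (1,5), (2,5), (3,5)

α = atan 0.4 = 21.80°;  2α = 43.60°
n_0 = (+0.1307, -0.9914)
n_1 = (+0.9503, -0.3112)
n_2 = (+0.9575, +0.2885)
n_3 = (+0.7282, +0.6854)
n_4 = (+0.1913, +0.9815)
n_5 = (-0.9998, -0.0201)
  (0,1): δ = 115.65°  ·
  (0,2): δ = 80.75°  ·
  (0,3): δ = 54.25°  ·
  (0,4): δ = 18.54°  ✓
  (0,5): δ = 83.64°  ·
  (1,2): δ = 145.10°  ·
  (1,3): δ = 118.60°  ·
  (1,4): δ = 82.89°  ·
  (1,5): δ = 19.28°  ✓
  (2,3): δ = 153.50°  ·
  (2,4): δ = 117.79°  ·
  (2,5): δ = 15.61°  ✓
  (3,4): δ = 144.29°  ·
  (3,5): δ = 42.11°  ✓
  (4,5): δ = 77.82°  ·
antipodal pairs: 4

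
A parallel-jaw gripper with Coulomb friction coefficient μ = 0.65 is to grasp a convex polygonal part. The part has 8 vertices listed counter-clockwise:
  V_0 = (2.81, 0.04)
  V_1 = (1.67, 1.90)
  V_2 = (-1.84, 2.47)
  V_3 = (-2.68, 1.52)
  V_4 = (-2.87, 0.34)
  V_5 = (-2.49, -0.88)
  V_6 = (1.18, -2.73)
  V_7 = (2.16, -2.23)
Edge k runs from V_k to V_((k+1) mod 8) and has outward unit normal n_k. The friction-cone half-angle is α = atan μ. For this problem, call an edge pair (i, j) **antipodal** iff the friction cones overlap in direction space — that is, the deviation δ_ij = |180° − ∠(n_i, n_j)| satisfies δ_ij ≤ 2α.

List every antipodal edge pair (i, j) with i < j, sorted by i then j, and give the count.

count = 11; pairs: (0,3), (0,4), (0,5), (1,4), (1,5), (1,6), (2,6), (2,7), (3,6), (3,7), (4,7)

α = atan 0.65 = 33.02°;  2α = 66.05°
n_0 = (+0.8526, +0.5226)
n_1 = (+0.1603, +0.9871)
n_2 = (-0.7491, +0.6624)
n_3 = (-0.9873, +0.1590)
n_4 = (-0.9548, -0.2974)
n_5 = (-0.4501, -0.8930)
n_6 = (+0.4545, -0.8908)
n_7 = (+0.9614, -0.2753)
  (0,1): δ = 130.73°  ·
  (0,2): δ = 72.99°  ·
  (0,3): δ = 40.65°  ✓
  (0,4): δ = 14.20°  ✓
  (0,5): δ = 31.74°  ✓
  (0,6): δ = 85.53°  ·
  (0,7): δ = 132.52°  ·
  (1,2): δ = 122.26°  ·
  (1,3): δ = 89.92°  ·
  (1,4): δ = 63.48°  ✓
  (1,5): δ = 17.53°  ✓
  (1,6): δ = 36.25°  ✓
  (1,7): δ = 83.25°  ·
  (2,3): δ = 147.66°  ·
  (2,4): δ = 121.22°  ·
  (2,5): δ = 75.27°  ·
  (2,6): δ = 21.49°  ✓
  (2,7): δ = 25.50°  ✓
  (3,4): δ = 153.55°  ·
  (3,5): δ = 107.61°  ·
  (3,6): δ = 53.82°  ✓
  (3,7): δ = 6.83°  ✓
  (4,5): δ = 134.05°  ·
  (4,6): δ = 80.27°  ·
  (4,7): δ = 33.28°  ✓
  (5,6): δ = 126.22°  ·
  (5,7): δ = 79.23°  ·
  (6,7): δ = 133.01°  ·
antipodal pairs: 11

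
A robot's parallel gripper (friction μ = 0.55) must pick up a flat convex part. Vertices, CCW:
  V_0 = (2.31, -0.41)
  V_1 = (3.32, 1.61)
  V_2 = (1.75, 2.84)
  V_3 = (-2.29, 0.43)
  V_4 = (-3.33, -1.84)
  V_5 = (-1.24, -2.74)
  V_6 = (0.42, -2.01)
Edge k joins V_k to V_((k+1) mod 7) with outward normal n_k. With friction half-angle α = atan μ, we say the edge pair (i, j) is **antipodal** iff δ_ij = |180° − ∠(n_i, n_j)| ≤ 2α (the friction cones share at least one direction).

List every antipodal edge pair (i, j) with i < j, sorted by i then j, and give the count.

α = atan 0.55 = 28.81°;  2α = 57.62°
n_0 = (+0.8944, -0.4472)
n_1 = (+0.6167, +0.7872)
n_2 = (-0.5123, +0.8588)
n_3 = (-0.9091, +0.4165)
n_4 = (-0.3955, -0.9185)
n_5 = (+0.4026, -0.9154)
n_6 = (+0.6461, -0.7632)
  (0,1): δ = 101.51°  ·
  (0,2): δ = 32.62°  ✓
  (0,3): δ = 1.95°  ✓
  (0,4): δ = 93.27°  ·
  (0,5): δ = 140.30°  ·
  (0,6): δ = 156.81°  ·
  (1,2): δ = 111.11°  ·
  (1,3): δ = 76.54°  ·
  (1,4): δ = 14.78°  ✓
  (1,5): δ = 61.81°  ·
  (1,6): δ = 78.33°  ·
  (2,3): δ = 145.43°  ·
  (2,4): δ = 54.12°  ✓
  (2,5): δ = 7.08°  ✓
  (2,6): δ = 9.43°  ✓
  (3,4): δ = 88.68°  ·
  (3,5): δ = 41.65°  ✓
  (3,6): δ = 25.14°  ✓
  (4,5): δ = 132.96°  ·
  (4,6): δ = 116.45°  ·
  (5,6): δ = 163.49°  ·
antipodal pairs: 8

count = 8; pairs: (0,2), (0,3), (1,4), (2,4), (2,5), (2,6), (3,5), (3,6)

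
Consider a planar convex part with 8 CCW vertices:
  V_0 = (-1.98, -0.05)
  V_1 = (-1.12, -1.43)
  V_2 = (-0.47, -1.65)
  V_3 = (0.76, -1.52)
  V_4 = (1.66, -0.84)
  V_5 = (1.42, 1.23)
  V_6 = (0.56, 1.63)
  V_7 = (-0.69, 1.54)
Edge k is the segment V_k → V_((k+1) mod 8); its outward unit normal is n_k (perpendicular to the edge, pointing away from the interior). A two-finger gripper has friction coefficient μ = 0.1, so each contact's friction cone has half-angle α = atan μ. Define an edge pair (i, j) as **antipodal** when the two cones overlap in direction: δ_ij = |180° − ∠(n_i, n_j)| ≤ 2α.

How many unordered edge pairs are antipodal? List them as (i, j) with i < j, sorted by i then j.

α = atan 0.1 = 5.71°;  2α = 11.42°
n_0 = (-0.8487, -0.5289)
n_1 = (-0.3206, -0.9472)
n_2 = (+0.1051, -0.9945)
n_3 = (+0.6028, -0.7979)
n_4 = (+0.9933, +0.1152)
n_5 = (+0.4217, +0.9067)
n_6 = (-0.0718, +0.9974)
n_7 = (-0.7766, +0.6300)
  (0,1): δ = 140.63°  ·
  (0,2): δ = 115.90°  ·
  (0,3): δ = 84.86°  ·
  (0,4): δ = 25.32°  ·
  (0,5): δ = 33.13°  ·
  (0,6): δ = 62.19°  ·
  (0,7): δ = 109.02°  ·
  (1,2): δ = 155.27°  ·
  (1,3): δ = 124.23°  ·
  (1,4): δ = 64.69°  ·
  (1,5): δ = 6.24°  ✓
  (1,6): δ = 22.82°  ·
  (1,7): δ = 69.65°  ·
  (2,3): δ = 148.96°  ·
  (2,4): δ = 89.42°  ·
  (2,5): δ = 30.98°  ·
  (2,6): δ = 1.92°  ✓
  (2,7): δ = 44.91°  ·
  (3,4): δ = 120.46°  ·
  (3,5): δ = 62.02°  ·
  (3,6): δ = 32.95°  ·
  (3,7): δ = 13.87°  ·
  (4,5): δ = 121.56°  ·
  (4,6): δ = 92.50°  ·
  (4,7): δ = 45.67°  ·
  (5,6): δ = 150.94°  ·
  (5,7): δ = 104.11°  ·
  (6,7): δ = 133.17°  ·
antipodal pairs: 2

count = 2; pairs: (1,5), (2,6)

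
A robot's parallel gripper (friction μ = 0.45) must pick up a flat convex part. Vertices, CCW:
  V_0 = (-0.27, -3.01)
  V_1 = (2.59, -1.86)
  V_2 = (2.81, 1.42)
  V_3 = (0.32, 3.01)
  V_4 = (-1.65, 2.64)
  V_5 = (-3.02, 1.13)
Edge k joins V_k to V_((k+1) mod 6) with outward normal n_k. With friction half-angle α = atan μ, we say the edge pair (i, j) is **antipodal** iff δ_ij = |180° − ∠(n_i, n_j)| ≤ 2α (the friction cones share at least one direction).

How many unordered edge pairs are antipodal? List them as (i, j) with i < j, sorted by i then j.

count = 5; pairs: (0,3), (0,4), (1,4), (1,5), (2,5)

α = atan 0.45 = 24.23°;  2α = 48.46°
n_0 = (+0.3731, -0.9278)
n_1 = (+0.9978, -0.0669)
n_2 = (+0.5382, +0.8428)
n_3 = (-0.1846, +0.9828)
n_4 = (-0.7406, +0.6719)
n_5 = (-0.8330, -0.5533)
  (0,1): δ = 115.74°  ·
  (0,2): δ = 54.47°  ·
  (0,3): δ = 11.27°  ✓
  (0,4): δ = 25.88°  ✓
  (0,5): δ = 101.69°  ·
  (1,2): δ = 118.72°  ·
  (1,3): δ = 75.53°  ·
  (1,4): δ = 38.38°  ✓
  (1,5): δ = 37.43°  ✓
  (2,3): δ = 136.80°  ·
  (2,4): δ = 99.66°  ·
  (2,5): δ = 23.85°  ✓
  (3,4): δ = 142.85°  ·
  (3,5): δ = 67.04°  ·
  (4,5): δ = 104.19°  ·
antipodal pairs: 5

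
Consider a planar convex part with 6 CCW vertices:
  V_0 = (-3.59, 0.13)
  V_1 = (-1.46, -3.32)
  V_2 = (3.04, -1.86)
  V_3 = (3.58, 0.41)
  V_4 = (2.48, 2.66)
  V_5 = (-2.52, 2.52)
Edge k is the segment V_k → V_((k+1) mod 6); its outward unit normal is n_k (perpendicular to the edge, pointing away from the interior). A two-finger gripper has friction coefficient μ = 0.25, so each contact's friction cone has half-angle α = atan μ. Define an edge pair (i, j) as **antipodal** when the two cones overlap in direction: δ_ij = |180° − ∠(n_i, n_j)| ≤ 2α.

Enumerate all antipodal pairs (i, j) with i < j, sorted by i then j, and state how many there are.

count = 3; pairs: (0,3), (1,4), (2,5)

α = atan 0.25 = 14.04°;  2α = 28.07°
n_0 = (-0.8509, -0.5253)
n_1 = (+0.3086, -0.9512)
n_2 = (+0.9729, -0.2314)
n_3 = (+0.8984, +0.4392)
n_4 = (-0.0280, +0.9996)
n_5 = (-0.9127, +0.4086)
  (0,1): δ = 103.72°  ·
  (0,2): δ = 45.07°  ·
  (0,3): δ = 5.64°  ✓
  (0,4): δ = 59.91°  ·
  (0,5): δ = 124.19°  ·
  (1,2): δ = 121.36°  ·
  (1,3): δ = 81.92°  ·
  (1,4): δ = 16.37°  ✓
  (1,5): δ = 47.91°  ·
  (2,3): δ = 140.57°  ·
  (2,4): δ = 75.02°  ·
  (2,5): δ = 10.74°  ✓
  (3,4): δ = 114.45°  ·
  (3,5): δ = 50.17°  ·
  (4,5): δ = 115.72°  ·
antipodal pairs: 3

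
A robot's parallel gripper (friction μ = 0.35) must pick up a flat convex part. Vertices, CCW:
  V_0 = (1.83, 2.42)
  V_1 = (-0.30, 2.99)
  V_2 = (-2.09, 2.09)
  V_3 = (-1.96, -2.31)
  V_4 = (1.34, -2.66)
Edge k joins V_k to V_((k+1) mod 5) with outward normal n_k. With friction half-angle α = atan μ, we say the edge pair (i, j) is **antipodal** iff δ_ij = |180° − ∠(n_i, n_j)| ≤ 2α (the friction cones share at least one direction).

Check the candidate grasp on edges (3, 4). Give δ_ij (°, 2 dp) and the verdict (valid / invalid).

δ = 89.46°, invalid

α = atan 0.35 = 19.29°;  2α = 38.58°
edge 3: e_3 = (+3.30, -0.35);  n_3 = (-0.1055, -0.9944)
edge 4: e_4 = (+0.49, +5.08);  n_4 = (+0.9954, -0.0960)
∠(n_3, n_4) = 90.54°
δ = |180° − 90.54°| = 89.46°
89.46° > 2α = 38.58°  →  invalid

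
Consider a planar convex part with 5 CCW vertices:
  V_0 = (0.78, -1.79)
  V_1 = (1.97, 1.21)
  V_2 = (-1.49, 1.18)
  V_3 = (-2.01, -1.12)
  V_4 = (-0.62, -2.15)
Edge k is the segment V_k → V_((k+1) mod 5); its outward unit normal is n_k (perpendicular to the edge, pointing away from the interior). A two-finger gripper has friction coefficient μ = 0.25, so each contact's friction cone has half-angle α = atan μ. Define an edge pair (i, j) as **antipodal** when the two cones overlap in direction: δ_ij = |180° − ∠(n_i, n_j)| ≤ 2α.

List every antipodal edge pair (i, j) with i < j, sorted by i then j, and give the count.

count = 2; pairs: (0,2), (1,4)

α = atan 0.25 = 14.04°;  2α = 28.07°
n_0 = (+0.9295, -0.3687)
n_1 = (-0.0087, +1.0000)
n_2 = (-0.9754, +0.2205)
n_3 = (-0.5954, -0.8035)
n_4 = (+0.2490, -0.9685)
  (0,1): δ = 67.87°  ·
  (0,2): δ = 8.90°  ✓
  (0,3): δ = 75.10°  ·
  (0,4): δ = 126.06°  ·
  (1,2): δ = 103.24°  ·
  (1,3): δ = 37.04°  ·
  (1,4): δ = 13.92°  ✓
  (2,3): δ = 113.80°  ·
  (2,4): δ = 62.84°  ·
  (3,4): δ = 129.04°  ·
antipodal pairs: 2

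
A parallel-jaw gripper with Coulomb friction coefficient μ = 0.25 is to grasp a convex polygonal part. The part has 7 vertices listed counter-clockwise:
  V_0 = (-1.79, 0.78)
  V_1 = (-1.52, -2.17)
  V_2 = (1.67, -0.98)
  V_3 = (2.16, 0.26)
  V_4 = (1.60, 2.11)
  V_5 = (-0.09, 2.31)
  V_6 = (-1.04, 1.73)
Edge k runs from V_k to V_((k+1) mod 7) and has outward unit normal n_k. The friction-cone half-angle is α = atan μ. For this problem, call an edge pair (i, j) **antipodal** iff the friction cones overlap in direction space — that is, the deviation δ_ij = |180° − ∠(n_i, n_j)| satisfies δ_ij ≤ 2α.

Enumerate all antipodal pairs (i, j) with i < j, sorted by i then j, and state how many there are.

count = 5; pairs: (0,2), (0,3), (1,4), (1,5), (2,6)

α = atan 0.25 = 14.04°;  2α = 28.07°
n_0 = (-0.9958, -0.0911)
n_1 = (+0.3495, -0.9369)
n_2 = (+0.9300, -0.3675)
n_3 = (+0.9571, +0.2897)
n_4 = (+0.1175, +0.9931)
n_5 = (-0.5211, +0.8535)
n_6 = (-0.7849, +0.6196)
  (0,1): δ = 74.77°  ·
  (0,2): δ = 26.79°  ✓
  (0,3): δ = 11.61°  ✓
  (0,4): δ = 78.02°  ·
  (0,5): δ = 116.18°  ·
  (0,6): δ = 136.48°  ·
  (1,2): δ = 132.02°  ·
  (1,3): δ = 93.62°  ·
  (1,4): δ = 27.21°  ✓
  (1,5): δ = 10.95°  ✓
  (1,6): δ = 31.25°  ·
  (2,3): δ = 141.60°  ·
  (2,4): δ = 75.19°  ·
  (2,5): δ = 37.03°  ·
  (2,6): δ = 16.73°  ✓
  (3,4): δ = 113.59°  ·
  (3,5): δ = 75.44°  ·
  (3,6): δ = 55.13°  ·
  (4,5): δ = 141.85°  ·
  (4,6): δ = 121.54°  ·
  (5,6): δ = 159.70°  ·
antipodal pairs: 5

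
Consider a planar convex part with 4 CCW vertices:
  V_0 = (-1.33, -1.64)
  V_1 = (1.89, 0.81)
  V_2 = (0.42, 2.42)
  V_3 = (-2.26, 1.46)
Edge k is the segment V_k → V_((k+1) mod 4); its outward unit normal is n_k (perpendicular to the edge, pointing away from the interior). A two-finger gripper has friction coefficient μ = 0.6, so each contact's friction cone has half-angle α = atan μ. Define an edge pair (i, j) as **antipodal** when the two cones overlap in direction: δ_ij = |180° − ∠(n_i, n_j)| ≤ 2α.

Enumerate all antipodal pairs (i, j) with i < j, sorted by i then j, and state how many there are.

α = atan 0.6 = 30.96°;  2α = 61.93°
n_0 = (+0.6055, -0.7958)
n_1 = (+0.7385, +0.6743)
n_2 = (-0.3372, +0.9414)
n_3 = (-0.9578, -0.2873)
  (0,1): δ = 84.87°  ·
  (0,2): δ = 17.56°  ✓
  (0,3): δ = 69.43°  ·
  (1,2): δ = 112.69°  ·
  (1,3): δ = 25.70°  ✓
  (2,3): δ = 93.01°  ·
antipodal pairs: 2

count = 2; pairs: (0,2), (1,3)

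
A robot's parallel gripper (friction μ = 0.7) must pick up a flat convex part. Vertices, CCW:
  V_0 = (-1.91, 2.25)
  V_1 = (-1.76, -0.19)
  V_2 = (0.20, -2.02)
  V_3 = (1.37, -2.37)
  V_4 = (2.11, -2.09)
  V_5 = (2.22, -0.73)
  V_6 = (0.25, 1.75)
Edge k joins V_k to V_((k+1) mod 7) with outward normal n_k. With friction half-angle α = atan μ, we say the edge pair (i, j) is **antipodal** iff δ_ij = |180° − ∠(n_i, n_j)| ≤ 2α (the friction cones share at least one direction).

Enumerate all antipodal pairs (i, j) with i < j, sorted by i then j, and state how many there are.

α = atan 0.7 = 34.99°;  2α = 69.98°
n_0 = (-0.9981, -0.0614)
n_1 = (-0.6825, -0.7309)
n_2 = (-0.2866, -0.9581)
n_3 = (+0.3539, -0.9353)
n_4 = (+0.9967, -0.0806)
n_5 = (+0.7830, +0.6220)
n_6 = (+0.2255, +0.9742)
  (0,1): δ = 136.55°  ·
  (0,2): δ = 110.17°  ·
  (0,3): δ = 72.79°  ·
  (0,4): δ = 8.14°  ✓
  (0,5): δ = 34.94°  ✓
  (0,6): δ = 73.45°  ·
  (1,2): δ = 153.62°  ·
  (1,3): δ = 116.24°  ·
  (1,4): δ = 51.59°  ✓
  (1,5): δ = 8.50°  ✓
  (1,6): δ = 30.00°  ✓
  (2,3): δ = 142.62°  ·
  (2,4): δ = 77.97°  ·
  (2,5): δ = 34.88°  ✓
  (2,6): δ = 3.62°  ✓
  (3,4): δ = 115.35°  ·
  (3,5): δ = 72.26°  ·
  (3,6): δ = 33.76°  ✓
  (4,5): δ = 136.91°  ·
  (4,6): δ = 98.41°  ·
  (5,6): δ = 141.50°  ·
antipodal pairs: 8

count = 8; pairs: (0,4), (0,5), (1,4), (1,5), (1,6), (2,5), (2,6), (3,6)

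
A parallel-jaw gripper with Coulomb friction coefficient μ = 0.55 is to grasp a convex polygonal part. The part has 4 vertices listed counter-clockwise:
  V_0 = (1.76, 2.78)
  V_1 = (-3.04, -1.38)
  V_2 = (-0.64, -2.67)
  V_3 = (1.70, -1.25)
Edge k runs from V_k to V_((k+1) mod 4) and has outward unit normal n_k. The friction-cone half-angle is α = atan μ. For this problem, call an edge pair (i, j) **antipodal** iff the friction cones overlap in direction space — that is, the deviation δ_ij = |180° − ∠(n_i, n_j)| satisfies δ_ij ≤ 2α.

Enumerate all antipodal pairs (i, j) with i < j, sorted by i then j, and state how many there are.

α = atan 0.55 = 28.81°;  2α = 57.62°
n_0 = (-0.6549, +0.7557)
n_1 = (-0.4734, -0.8808)
n_2 = (+0.5188, -0.8549)
n_3 = (+0.9999, -0.0149)
  (0,1): δ = 69.17°  ·
  (0,2): δ = 9.66°  ✓
  (0,3): δ = 48.23°  ✓
  (1,2): δ = 120.49°  ·
  (1,3): δ = 62.59°  ·
  (2,3): δ = 122.10°  ·
antipodal pairs: 2

count = 2; pairs: (0,2), (0,3)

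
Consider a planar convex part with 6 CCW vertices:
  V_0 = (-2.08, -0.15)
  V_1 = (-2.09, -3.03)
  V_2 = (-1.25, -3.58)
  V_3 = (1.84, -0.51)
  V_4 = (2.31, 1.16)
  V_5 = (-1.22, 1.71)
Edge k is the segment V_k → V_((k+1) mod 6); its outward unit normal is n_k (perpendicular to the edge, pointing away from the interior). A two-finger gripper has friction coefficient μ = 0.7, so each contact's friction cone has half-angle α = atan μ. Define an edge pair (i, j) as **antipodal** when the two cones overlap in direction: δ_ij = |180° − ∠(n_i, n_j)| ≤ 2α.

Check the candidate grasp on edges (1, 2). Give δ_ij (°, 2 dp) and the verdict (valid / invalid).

α = atan 0.7 = 34.99°;  2α = 69.98°
edge 1: e_1 = (+0.84, -0.55);  n_1 = (-0.5478, -0.8366)
edge 2: e_2 = (+3.09, +3.07);  n_2 = (+0.7048, -0.7094)
∠(n_1, n_2) = 78.03°
δ = |180° − 78.03°| = 101.97°
101.97° > 2α = 69.98°  →  invalid

δ = 101.97°, invalid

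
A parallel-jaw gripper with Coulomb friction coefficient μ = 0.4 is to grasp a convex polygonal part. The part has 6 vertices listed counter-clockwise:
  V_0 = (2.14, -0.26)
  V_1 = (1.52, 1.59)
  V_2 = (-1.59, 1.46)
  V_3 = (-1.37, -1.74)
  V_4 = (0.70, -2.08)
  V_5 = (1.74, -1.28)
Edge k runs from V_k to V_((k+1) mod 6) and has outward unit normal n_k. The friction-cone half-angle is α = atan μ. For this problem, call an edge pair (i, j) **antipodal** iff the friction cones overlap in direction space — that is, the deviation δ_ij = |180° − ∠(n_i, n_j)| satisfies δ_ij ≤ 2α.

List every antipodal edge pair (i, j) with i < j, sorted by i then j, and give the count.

count = 4; pairs: (0,2), (1,3), (1,4), (2,5)

α = atan 0.4 = 21.80°;  2α = 43.60°
n_0 = (+0.9482, +0.3178)
n_1 = (-0.0418, +0.9991)
n_2 = (-0.9976, -0.0686)
n_3 = (-0.1621, -0.9868)
n_4 = (+0.6097, -0.7926)
n_5 = (+0.9310, -0.3651)
  (0,1): δ = 106.13°  ·
  (0,2): δ = 14.59°  ✓
  (0,3): δ = 62.14°  ·
  (0,4): δ = 109.04°  ·
  (0,5): δ = 140.06°  ·
  (1,2): δ = 88.46°  ·
  (1,3): δ = 11.72°  ✓
  (1,4): δ = 35.17°  ✓
  (1,5): δ = 66.19°  ·
  (2,3): δ = 103.26°  ·
  (2,4): δ = 56.36°  ·
  (2,5): δ = 25.35°  ✓
  (3,4): δ = 133.10°  ·
  (3,5): δ = 102.09°  ·
  (4,5): δ = 148.98°  ·
antipodal pairs: 4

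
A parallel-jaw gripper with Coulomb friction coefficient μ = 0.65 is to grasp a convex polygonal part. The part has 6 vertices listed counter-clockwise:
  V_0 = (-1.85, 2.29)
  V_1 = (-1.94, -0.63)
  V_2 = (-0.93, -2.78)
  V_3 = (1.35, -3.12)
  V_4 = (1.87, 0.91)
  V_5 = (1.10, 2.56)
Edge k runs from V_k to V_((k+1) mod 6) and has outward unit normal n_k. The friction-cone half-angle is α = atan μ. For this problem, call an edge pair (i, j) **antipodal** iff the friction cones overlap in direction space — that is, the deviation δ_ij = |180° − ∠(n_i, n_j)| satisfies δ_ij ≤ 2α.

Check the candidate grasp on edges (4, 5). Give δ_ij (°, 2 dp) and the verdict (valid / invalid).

δ = 109.79°, invalid

α = atan 0.65 = 33.02°;  2α = 66.05°
edge 4: e_4 = (-0.77, +1.65);  n_4 = (+0.9062, +0.4229)
edge 5: e_5 = (-2.95, -0.27);  n_5 = (-0.0911, +0.9958)
∠(n_4, n_5) = 70.21°
δ = |180° − 70.21°| = 109.79°
109.79° > 2α = 66.05°  →  invalid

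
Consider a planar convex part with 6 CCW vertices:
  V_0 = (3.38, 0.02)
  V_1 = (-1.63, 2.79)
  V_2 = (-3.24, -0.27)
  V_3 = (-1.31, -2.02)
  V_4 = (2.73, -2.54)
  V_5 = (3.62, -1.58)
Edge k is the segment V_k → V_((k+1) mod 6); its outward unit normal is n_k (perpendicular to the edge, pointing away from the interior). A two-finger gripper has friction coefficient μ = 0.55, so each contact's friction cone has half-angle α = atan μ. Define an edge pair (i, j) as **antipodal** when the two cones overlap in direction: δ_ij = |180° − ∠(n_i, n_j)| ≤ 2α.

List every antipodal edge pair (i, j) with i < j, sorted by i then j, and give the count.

α = atan 0.55 = 28.81°;  2α = 57.62°
n_0 = (+0.4839, +0.8751)
n_1 = (-0.8850, +0.4656)
n_2 = (-0.6717, -0.7408)
n_3 = (-0.1277, -0.9918)
n_4 = (+0.7333, -0.6799)
n_5 = (+0.9889, +0.1483)
  (0,1): δ = 88.81°  ·
  (0,2): δ = 13.26°  ✓
  (0,3): δ = 21.60°  ✓
  (0,4): δ = 76.10°  ·
  (0,5): δ = 127.47°  ·
  (1,2): δ = 104.45°  ·
  (1,3): δ = 69.58°  ·
  (1,4): δ = 15.08°  ✓
  (1,5): δ = 36.28°  ✓
  (2,3): δ = 145.13°  ·
  (2,4): δ = 90.63°  ·
  (2,5): δ = 39.27°  ✓
  (3,4): δ = 125.50°  ·
  (3,5): δ = 74.13°  ·
  (4,5): δ = 128.64°  ·
antipodal pairs: 5

count = 5; pairs: (0,2), (0,3), (1,4), (1,5), (2,5)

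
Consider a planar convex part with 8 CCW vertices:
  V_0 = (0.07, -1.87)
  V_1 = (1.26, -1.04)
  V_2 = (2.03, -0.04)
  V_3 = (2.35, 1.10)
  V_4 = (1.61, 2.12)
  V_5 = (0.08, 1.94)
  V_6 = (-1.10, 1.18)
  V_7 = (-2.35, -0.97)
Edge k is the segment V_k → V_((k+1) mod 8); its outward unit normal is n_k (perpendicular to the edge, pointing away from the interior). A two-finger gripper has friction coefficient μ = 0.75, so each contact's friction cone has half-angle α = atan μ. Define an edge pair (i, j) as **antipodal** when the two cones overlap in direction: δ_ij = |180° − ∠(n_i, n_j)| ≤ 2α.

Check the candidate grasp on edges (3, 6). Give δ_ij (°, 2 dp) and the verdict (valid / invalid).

δ = 66.13°, valid

α = atan 0.75 = 36.87°;  2α = 73.74°
edge 3: e_3 = (-0.74, +1.02);  n_3 = (+0.8094, +0.5872)
edge 6: e_6 = (-1.25, -2.15);  n_6 = (-0.8645, +0.5026)
∠(n_3, n_6) = 113.87°
δ = |180° − 113.87°| = 66.13°
66.13° ≤ 2α = 73.74°  →  valid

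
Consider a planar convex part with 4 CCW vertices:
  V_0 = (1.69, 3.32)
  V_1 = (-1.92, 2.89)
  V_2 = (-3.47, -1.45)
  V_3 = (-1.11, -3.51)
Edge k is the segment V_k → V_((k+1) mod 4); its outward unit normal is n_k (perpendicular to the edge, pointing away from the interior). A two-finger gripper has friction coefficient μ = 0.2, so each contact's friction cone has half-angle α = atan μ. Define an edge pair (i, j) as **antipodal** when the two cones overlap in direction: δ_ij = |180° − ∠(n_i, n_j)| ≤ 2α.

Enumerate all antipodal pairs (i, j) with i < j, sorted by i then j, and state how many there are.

α = atan 0.2 = 11.31°;  2α = 22.62°
n_0 = (-0.1183, +0.9930)
n_1 = (-0.9417, +0.3363)
n_2 = (-0.6576, -0.7534)
n_3 = (+0.9253, -0.3793)
  (0,1): δ = 116.45°  ·
  (0,2): δ = 47.91°  ·
  (0,3): δ = 60.92°  ·
  (1,2): δ = 111.46°  ·
  (1,3): δ = 2.64°  ✓
  (2,3): δ = 71.17°  ·
antipodal pairs: 1

count = 1; pairs: (1,3)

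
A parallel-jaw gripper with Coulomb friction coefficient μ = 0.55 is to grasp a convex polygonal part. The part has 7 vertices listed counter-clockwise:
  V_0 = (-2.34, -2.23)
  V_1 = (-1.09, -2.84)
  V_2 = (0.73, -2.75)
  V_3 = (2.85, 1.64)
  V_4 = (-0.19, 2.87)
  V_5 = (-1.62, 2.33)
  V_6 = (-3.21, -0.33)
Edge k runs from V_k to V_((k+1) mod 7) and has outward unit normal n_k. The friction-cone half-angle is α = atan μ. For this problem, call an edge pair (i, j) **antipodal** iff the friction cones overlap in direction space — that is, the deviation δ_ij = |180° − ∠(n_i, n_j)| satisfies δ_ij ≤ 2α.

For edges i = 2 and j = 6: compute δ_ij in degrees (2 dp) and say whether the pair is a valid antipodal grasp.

δ = 50.38°, valid

α = atan 0.55 = 28.81°;  2α = 57.62°
edge 2: e_2 = (+2.12, +4.39);  n_2 = (+0.9005, -0.4349)
edge 6: e_6 = (+0.87, -1.90);  n_6 = (-0.9092, -0.4163)
∠(n_2, n_6) = 129.62°
δ = |180° − 129.62°| = 50.38°
50.38° ≤ 2α = 57.62°  →  valid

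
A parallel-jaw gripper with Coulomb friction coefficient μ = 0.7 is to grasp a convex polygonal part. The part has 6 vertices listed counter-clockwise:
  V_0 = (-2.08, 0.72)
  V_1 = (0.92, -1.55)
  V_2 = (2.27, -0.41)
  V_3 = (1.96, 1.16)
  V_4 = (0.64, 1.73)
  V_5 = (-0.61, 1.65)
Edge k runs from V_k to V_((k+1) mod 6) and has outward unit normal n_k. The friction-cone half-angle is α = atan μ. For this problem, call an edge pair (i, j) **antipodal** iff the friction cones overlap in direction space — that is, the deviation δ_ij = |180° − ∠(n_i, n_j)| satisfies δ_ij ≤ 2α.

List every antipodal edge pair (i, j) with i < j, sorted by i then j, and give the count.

α = atan 0.7 = 34.99°;  2α = 69.98°
n_0 = (-0.6034, -0.7974)
n_1 = (+0.6452, -0.7640)
n_2 = (+0.9811, +0.1937)
n_3 = (+0.3964, +0.9181)
n_4 = (-0.0639, +0.9980)
n_5 = (-0.5346, +0.8451)
  (0,1): δ = 102.71°  ·
  (0,2): δ = 41.72°  ✓
  (0,3): δ = 13.76°  ✓
  (0,4): δ = 40.78°  ✓
  (0,5): δ = 69.43°  ✓
  (1,2): δ = 119.01°  ·
  (1,3): δ = 63.53°  ✓
  (1,4): δ = 36.52°  ✓
  (1,5): δ = 7.86°  ✓
  (2,3): δ = 124.53°  ·
  (2,4): δ = 97.51°  ·
  (2,5): δ = 68.85°  ✓
  (3,4): δ = 152.98°  ·
  (3,5): δ = 124.32°  ·
  (4,5): δ = 151.34°  ·
antipodal pairs: 8

count = 8; pairs: (0,2), (0,3), (0,4), (0,5), (1,3), (1,4), (1,5), (2,5)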